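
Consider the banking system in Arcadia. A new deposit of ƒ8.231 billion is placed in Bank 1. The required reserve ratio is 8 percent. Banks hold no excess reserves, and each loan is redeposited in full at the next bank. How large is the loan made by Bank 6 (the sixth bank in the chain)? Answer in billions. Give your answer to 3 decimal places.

Each bank lends a fraction (1 − rr) = 0.9200 of the deposit it receives, so Bank 6 receives 8.231·0.9200^5 and lends 8.231·0.9200^6 ≈ 4.9909 billion.

ƒ4.991 billion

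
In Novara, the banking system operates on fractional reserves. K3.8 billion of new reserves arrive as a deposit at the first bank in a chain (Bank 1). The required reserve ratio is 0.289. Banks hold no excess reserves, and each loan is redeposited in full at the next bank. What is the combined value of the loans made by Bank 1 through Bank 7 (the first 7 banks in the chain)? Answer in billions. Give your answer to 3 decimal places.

Bank i lends (1 − rr)^i of the original deposit: Bank 1 lends 3.8·0.7110 = 2.7018, Bank 2 lends 3.8·0.7110² ≈ 1.9210, and so on.
Summing a geometric series: total = 3.8·[0.7110·(1 − 0.7110^7) / (1 − 0.7110)] ≈ 8.4901 billion.

K8.490 billion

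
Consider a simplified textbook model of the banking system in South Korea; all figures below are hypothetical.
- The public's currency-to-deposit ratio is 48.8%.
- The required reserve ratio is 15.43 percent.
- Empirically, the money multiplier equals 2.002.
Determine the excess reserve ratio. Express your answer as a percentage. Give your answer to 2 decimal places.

10.10%

Using m = 2.002. Since m = (1 + c)/(c + rr + e), the denominator satisfies c + rr + e = (1 + c)/m = (1 + 0.488) / 2.002 ≈ 0.743257.
With c = 0.488 and rr = 0.1543, the excess reserve ratio is 0.743257 − 0.488 − 0.1543 = 0.100957.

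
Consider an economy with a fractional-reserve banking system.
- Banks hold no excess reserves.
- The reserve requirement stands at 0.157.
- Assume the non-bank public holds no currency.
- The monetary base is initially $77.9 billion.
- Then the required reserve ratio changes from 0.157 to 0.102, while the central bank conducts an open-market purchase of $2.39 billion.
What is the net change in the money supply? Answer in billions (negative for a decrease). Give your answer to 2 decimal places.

$290.98 billion

Before: m₁ = 1 / (0.157) ≈ 6.36943, MB₁ = 77.9, so M₁ = 6.36943 × 77.9 ≈ 496.1786 billion.
After: m₂ = 1 / (0.102) ≈ 9.80392, MB₂ = 77.9 + 2.39 = 80.29, so M₂ = 9.80392 × 80.29 ≈ 787.1567 billion.
ΔM = M₂ − M₁ = 787.1567 − 496.1786 = 290.9781 billion.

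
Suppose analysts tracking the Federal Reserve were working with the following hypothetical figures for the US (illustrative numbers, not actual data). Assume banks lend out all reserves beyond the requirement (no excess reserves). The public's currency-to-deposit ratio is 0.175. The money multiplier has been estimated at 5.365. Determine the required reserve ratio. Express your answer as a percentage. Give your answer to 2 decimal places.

Using m = 5.365. Since m = (1 + c)/(c + rr + e), the denominator satisfies c + rr + e = (1 + c)/m = (1 + 0.175) / 5.365 ≈ 0.219012.
With c = 0.175 and e = 0, the required reserve ratio is 0.219012 − 0.175 − 0 = 0.044012.

4.40%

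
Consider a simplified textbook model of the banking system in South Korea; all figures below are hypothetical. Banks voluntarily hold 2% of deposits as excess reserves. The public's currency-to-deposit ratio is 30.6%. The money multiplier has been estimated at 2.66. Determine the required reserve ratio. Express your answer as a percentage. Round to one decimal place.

Using m = 2.66. Since m = (1 + c)/(c + rr + e), the denominator satisfies c + rr + e = (1 + c)/m = (1 + 0.306) / 2.66 ≈ 0.490977.
With c = 0.306 and e = 0.02, the required reserve ratio is 0.490977 − 0.306 − 0.02 = 0.164977.

16.5%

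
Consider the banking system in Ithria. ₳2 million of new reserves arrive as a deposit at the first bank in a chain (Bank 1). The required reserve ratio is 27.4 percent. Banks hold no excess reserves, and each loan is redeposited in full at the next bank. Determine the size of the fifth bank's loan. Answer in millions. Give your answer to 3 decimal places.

Each bank lends a fraction (1 − rr) = 0.7260 of the deposit it receives, so Bank 5 receives 2·0.7260^4 and lends 2·0.7260^5 ≈ 0.4034 million.

₳0.403 million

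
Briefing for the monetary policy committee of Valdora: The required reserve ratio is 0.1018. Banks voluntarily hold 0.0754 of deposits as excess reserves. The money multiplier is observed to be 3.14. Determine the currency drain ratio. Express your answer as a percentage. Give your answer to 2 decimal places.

20.73%

Using m = 3.14. From m = (1 + c)/(c + rr + e), rearranging gives 1 + c = m·(c + rr + e), so c·(1 − m) = m·(rr + e) − 1.
Hence c = [m·(rr + e) − 1]/(1 − m) = [3.14 × (0.1018 + 0.0754) − 1] / (1 − 3.14) ≈ 0.207286.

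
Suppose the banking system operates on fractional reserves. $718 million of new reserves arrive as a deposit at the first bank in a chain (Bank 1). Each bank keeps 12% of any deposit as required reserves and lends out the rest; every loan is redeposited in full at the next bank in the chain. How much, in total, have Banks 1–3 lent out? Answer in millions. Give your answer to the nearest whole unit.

Bank i lends (1 − rr)^i of the original deposit: Bank 1 lends 718·0.8800 = 631.8400, Bank 2 lends 718·0.8800² = 556.0192, and so on.
Summing a geometric series: total = 718·[0.8800·(1 − 0.8800^3) / (1 − 0.8800)] ≈ 1677.1561 million.

$1677 million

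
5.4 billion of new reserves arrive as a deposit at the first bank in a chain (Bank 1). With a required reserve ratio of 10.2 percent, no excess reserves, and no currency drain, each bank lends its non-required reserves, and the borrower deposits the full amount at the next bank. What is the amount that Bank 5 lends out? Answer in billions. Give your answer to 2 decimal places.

3.15 billion

Each bank lends a fraction (1 − rr) = 0.8980 of the deposit it receives, so Bank 5 receives 5.4·0.8980^4 and lends 5.4·0.8980^5 ≈ 3.1534 billion.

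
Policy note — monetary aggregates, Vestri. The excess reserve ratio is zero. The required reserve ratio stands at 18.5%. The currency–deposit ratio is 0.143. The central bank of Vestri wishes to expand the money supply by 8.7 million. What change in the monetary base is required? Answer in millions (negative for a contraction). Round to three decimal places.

The money multiplier is m = (1 + c) / (rr + c) = (1 + 0.143) / (0.185 + 0.143) ≈ 3.48476.
ΔMB = ΔM / m = (+8.7) / 3.48476 ≈ 2.4966 million.

2.497 million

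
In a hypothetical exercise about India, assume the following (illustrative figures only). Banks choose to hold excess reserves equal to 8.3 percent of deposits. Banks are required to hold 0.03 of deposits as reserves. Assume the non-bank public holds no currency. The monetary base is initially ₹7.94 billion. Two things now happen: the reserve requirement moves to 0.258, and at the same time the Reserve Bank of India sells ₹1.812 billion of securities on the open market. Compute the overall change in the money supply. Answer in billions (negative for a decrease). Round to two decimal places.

Before: m₁ = 1 / (0.03 + 0.083) ≈ 8.8496, MB₁ = 7.94, so M₁ = 8.8496 × 7.94 ≈ 70.2658 billion.
After: m₂ = 1 / (0.258 + 0.083) ≈ 2.9326, MB₂ = 7.94 − 1.812 = 6.128, so M₂ = 2.9326 × 6.128 ≈ 17.971 billion.
ΔM = M₂ − M₁ = 17.971 − 70.2658 = -52.2948 billion.

-52.29 billion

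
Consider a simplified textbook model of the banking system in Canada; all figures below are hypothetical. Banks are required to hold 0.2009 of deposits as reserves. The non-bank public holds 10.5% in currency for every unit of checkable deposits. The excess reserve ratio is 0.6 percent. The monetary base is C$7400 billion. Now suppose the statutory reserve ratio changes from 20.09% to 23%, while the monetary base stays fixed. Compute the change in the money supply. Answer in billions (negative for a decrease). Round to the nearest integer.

Initially m₁ = (1 + 0.105) / (0.2009 + 0.006 + 0.105) ≈ 3.54280, so M₁ = 3.54280 × 7400 = 26216.72 billion.
After the change m₂ = (1 + 0.105) / (0.23 + 0.006 + 0.105) ≈ 3.24047, so M₂ = 3.24047 × 7400 = 23979.478 billion.
ΔM = M₂ − M₁ = 23979.478 − 26216.72 = -2237.242 billion.

-2237 billion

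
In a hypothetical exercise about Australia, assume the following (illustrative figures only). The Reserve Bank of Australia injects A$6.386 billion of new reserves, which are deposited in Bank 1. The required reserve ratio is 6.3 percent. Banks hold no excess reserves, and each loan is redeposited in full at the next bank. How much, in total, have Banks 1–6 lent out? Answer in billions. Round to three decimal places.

Bank i lends (1 − rr)^i of the original deposit: Bank 1 lends 6.386·0.9370 ≈ 5.9837, Bank 2 lends 6.386·0.9370² ≈ 5.6067, and so on.
Summing a geometric series: total = 6.386·[0.9370·(1 − 0.9370^6) / (1 − 0.9370)] ≈ 30.7006 billion.

A$30.701 billion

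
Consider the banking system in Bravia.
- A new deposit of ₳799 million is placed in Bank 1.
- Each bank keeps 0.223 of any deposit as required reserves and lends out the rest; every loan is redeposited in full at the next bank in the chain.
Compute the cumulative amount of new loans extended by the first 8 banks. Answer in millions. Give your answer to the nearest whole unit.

Bank i lends (1 − rr)^i of the original deposit: Bank 1 lends 799·0.7770 = 620.8230, Bank 2 lends 799·0.7770² ≈ 482.3795, and so on.
Summing a geometric series: total = 799·[0.7770·(1 − 0.7770^8) / (1 − 0.7770)] ≈ 2414.1050 million.

₳2414 million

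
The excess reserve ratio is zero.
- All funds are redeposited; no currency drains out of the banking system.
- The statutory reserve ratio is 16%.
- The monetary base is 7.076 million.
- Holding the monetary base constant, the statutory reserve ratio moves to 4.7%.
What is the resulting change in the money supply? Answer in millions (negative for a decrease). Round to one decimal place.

Initially m₁ = 1 / (0.16) = 6.25, so M₁ = 6.25 × 7.076 = 44.225 million.
After the change m₂ = 1 / (0.047) ≈ 21.2766, so M₂ = 21.2766 × 7.076 ≈ 150.5532 million.
ΔM = M₂ − M₁ = 150.5532 − 44.225 = 106.3282 million.

106.3 million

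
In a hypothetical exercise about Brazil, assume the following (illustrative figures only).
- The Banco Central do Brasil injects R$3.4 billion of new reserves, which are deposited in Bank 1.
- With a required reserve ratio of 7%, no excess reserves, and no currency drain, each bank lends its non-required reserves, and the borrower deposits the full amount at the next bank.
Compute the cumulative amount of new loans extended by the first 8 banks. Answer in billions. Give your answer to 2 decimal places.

Bank i lends (1 − rr)^i of the original deposit: Bank 1 lends 3.4·0.9300 = 3.1620, Bank 2 lends 3.4·0.9300² ≈ 2.9407, and so on.
Summing a geometric series: total = 3.4·[0.9300·(1 − 0.9300^8) / (1 − 0.9300)] ≈ 19.8943 billion.

R$19.89 billion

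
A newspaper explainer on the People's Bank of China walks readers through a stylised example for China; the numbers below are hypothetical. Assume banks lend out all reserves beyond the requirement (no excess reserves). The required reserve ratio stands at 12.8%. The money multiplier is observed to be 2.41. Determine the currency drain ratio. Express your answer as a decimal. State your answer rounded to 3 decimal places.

0.490

Using m = 2.41. From m = (1 + c)/(c + rr + e), rearranging gives 1 + c = m·(c + rr + e), so c·(1 − m) = m·(rr + e) − 1.
Hence c = [m·(rr + e) − 1]/(1 − m) = [2.41 × (0.128 + 0) − 1] / (1 − 2.41) ≈ 0.490440.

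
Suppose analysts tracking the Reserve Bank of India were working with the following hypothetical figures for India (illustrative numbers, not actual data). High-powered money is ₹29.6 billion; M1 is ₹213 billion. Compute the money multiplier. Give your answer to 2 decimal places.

The money multiplier is m = M / MB = 213 / 29.6 ≈ 7.19595.

7.20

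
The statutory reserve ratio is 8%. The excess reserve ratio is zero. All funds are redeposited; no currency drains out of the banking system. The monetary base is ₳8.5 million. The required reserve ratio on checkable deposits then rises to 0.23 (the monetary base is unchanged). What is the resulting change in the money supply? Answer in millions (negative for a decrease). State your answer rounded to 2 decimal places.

Initially m₁ = 1 / (0.08) = 12.5, so M₁ = 12.5 × 8.5 = 106.25 million.
After the change m₂ = 1 / (0.23) ≈ 4.3478, so M₂ = 4.3478 × 8.5 = 36.9563 million.
ΔM = M₂ − M₁ = 36.9563 − 106.25 = -69.2937 million.

-69.29 million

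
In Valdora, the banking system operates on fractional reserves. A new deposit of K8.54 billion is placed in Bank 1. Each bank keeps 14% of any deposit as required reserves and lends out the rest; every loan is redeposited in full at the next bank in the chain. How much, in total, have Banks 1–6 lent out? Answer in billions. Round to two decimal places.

K31.24 billion

Bank i lends (1 − rr)^i of the original deposit: Bank 1 lends 8.54·0.8600 = 7.3444, Bank 2 lends 8.54·0.8600² ≈ 6.3162, and so on.
Summing a geometric series: total = 8.54·[0.8600·(1 − 0.8600^6) / (1 − 0.8600)] ≈ 31.2364 billion.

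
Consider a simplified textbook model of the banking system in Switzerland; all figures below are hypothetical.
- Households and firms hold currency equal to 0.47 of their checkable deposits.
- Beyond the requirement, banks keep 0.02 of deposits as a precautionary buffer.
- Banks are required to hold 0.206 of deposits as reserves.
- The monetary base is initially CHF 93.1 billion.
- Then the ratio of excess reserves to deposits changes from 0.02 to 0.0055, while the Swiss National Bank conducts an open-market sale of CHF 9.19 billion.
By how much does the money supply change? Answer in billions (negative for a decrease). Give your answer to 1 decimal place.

Before: m₁ = (1 + 0.47) / (0.206 + 0.02 + 0.47) ≈ 2.1121, MB₁ = 93.1, so M₁ = 2.1121 × 93.1 ≈ 196.6365 billion.
After: m₂ = (1 + 0.47) / (0.206 + 0.0055 + 0.47) ≈ 2.1570, MB₂ = 93.1 − 9.19 = 83.91, so M₂ = 2.1570 × 83.91 ≈ 180.9939 billion.
ΔM = M₂ − M₁ = 180.9939 − 196.6365 = -15.6426 billion.

-15.6 billion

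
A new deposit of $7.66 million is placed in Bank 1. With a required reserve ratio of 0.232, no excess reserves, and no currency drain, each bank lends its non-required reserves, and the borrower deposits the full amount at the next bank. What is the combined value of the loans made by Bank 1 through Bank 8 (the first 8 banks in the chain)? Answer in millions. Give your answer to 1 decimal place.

Bank i lends (1 − rr)^i of the original deposit: Bank 1 lends 7.66·0.7680 ≈ 5.8829, Bank 2 lends 7.66·0.7680² ≈ 4.5181, and so on.
Summing a geometric series: total = 7.66·[0.7680·(1 − 0.7680^8) / (1 − 0.7680)] ≈ 22.2883 million.

$22.3 million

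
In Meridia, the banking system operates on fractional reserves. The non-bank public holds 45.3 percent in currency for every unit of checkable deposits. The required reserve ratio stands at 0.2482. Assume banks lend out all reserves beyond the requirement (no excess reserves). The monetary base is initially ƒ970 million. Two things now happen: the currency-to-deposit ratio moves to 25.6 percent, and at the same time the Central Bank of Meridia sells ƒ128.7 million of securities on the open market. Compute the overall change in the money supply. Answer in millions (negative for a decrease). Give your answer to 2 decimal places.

Before: m₁ = (1 + 0.453) / (0.2482 + 0.453) ≈ 2.072162, MB₁ = 970, so M₁ = 2.072162 × 970 ≈ 2009.9971 million.
After: m₂ = (1 + 0.256) / (0.2482 + 0.256) ≈ 2.491075, MB₂ = 970 − 128.7 = 841.3, so M₂ = 2.491075 × 841.3 ≈ 2095.7414 million.
ΔM = M₂ − M₁ = 2095.7414 − 2009.9971 = 85.7443 million.

ƒ85.74 million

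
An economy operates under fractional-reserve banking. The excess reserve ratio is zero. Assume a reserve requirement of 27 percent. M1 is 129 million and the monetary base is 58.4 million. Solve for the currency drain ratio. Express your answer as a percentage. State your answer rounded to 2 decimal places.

33.39%

Using m = M/MB = 129/58.4 ≈ 2.208904. From m = (1 + c)/(c + rr + e), rearranging gives 1 + c = m·(c + rr + e), so c·(1 − m) = m·(rr + e) − 1.
Hence c = [m·(rr + e) − 1]/(1 − m) = [2.208904 × (0.27 + 0) − 1] / (1 − 2.208904) ≈ 0.333853.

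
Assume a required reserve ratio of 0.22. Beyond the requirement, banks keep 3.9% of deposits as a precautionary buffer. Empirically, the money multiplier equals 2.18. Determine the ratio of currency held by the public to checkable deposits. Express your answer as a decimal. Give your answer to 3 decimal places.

0.369

Using m = 2.18. From m = (1 + c)/(c + rr + e), rearranging gives 1 + c = m·(c + rr + e), so c·(1 − m) = m·(rr + e) − 1.
Hence c = [m·(rr + e) − 1]/(1 − m) = [2.18 × (0.22 + 0.039) − 1] / (1 − 2.18) ≈ 0.368966.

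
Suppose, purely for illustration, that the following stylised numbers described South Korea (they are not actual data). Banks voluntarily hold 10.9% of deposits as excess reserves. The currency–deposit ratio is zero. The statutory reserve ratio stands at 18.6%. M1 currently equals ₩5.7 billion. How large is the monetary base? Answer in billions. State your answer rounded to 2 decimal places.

₩1.68 billion

The money multiplier is m = 1 / (rr + e) = 1 / (0.186 + 0.109) ≈ 3.3898.
MB = M / m = 5.7 / 3.3898 ≈ 1.6815 billion.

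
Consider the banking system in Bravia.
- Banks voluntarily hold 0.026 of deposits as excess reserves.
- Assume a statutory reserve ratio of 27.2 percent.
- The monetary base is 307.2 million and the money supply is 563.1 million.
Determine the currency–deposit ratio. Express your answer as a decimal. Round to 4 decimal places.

0.5447

Using m = M/MB = 563.1/307.2 ≈ 1.833008. From m = (1 + c)/(c + rr + e), rearranging gives 1 + c = m·(c + rr + e), so c·(1 − m) = m·(rr + e) − 1.
Hence c = [m·(rr + e) − 1]/(1 − m) = [1.833008 × (0.272 + 0.026) − 1] / (1 − 1.833008) ≈ 0.544729.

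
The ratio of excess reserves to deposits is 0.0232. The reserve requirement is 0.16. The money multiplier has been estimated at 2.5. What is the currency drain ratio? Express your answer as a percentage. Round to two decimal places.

36.13%

Using m = 2.5. From m = (1 + c)/(c + rr + e), rearranging gives 1 + c = m·(c + rr + e), so c·(1 − m) = m·(rr + e) − 1.
Hence c = [m·(rr + e) − 1]/(1 − m) = [2.5 × (0.16 + 0.0232) − 1] / (1 − 2.5) ≈ 0.361333.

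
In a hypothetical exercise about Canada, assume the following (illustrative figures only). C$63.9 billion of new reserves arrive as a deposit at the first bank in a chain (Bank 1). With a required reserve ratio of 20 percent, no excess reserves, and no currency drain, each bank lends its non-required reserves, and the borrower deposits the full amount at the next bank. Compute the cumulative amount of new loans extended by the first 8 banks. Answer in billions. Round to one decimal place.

Bank i lends (1 − rr)^i of the original deposit: Bank 1 lends 63.9·0.8000 = 51.1200, Bank 2 lends 63.9·0.8000² = 40.8960, and so on.
Summing a geometric series: total = 63.9·[0.8000·(1 − 0.8000^8) / (1 − 0.8000)] ≈ 212.7174 billion.

C$212.7 billion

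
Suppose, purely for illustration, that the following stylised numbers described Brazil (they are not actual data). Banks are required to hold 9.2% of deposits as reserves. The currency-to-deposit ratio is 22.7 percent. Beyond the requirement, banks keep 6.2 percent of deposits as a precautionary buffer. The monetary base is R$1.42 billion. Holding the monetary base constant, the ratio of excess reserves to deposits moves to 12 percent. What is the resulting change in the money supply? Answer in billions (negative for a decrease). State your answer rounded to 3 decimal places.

-0.604 billion

Initially m₁ = (1 + 0.227) / (0.092 + 0.062 + 0.227) ≈ 3.22047, so M₁ = 3.22047 × 1.42 ≈ 4.5731 billion.
After the change m₂ = (1 + 0.227) / (0.092 + 0.12 + 0.227) ≈ 2.79499, so M₂ = 2.79499 × 1.42 ≈ 3.9689 billion.
ΔM = M₂ − M₁ = 3.9689 − 4.5731 = -0.6042 billion.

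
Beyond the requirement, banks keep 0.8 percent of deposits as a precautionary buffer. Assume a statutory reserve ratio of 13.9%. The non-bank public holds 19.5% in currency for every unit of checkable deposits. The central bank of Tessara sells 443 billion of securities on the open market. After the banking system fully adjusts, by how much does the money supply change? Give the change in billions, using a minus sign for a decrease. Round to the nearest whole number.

The money multiplier is m = (1 + c) / (rr + e + c) = (1 + 0.195) / (0.139 + 0.008 + 0.195) ≈ 3.4942.
The sale removes 443 billion of base, so ΔM = m × ΔMB = 3.4942 × (−443) = -1547.9306 billion.

-1548 billion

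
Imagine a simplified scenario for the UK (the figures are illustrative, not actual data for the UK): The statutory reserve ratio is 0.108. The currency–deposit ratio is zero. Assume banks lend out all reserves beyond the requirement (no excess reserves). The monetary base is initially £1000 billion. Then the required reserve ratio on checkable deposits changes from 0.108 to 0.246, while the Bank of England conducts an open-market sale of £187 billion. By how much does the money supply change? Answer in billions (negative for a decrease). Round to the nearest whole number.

-5954 billion

Before: m₁ = 1 / (0.108) ≈ 9.2593, MB₁ = 1000, so M₁ = 9.2593 × 1000 = 9259.3 billion.
After: m₂ = 1 / (0.246) ≈ 4.0650, MB₂ = 1000 − 187 = 813, so M₂ = 4.0650 × 813 = 3304.845 billion.
ΔM = M₂ − M₁ = 3304.845 − 9259.3 = -5954.455 billion.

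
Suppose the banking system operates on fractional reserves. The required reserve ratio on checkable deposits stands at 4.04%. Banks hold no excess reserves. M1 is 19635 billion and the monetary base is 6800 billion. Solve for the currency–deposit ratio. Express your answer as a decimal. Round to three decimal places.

Using m = M/MB = 19635/6800 = 2.887500. From m = (1 + c)/(c + rr + e), rearranging gives 1 + c = m·(c + rr + e), so c·(1 − m) = m·(rr + e) − 1.
Hence c = [m·(rr + e) − 1]/(1 − m) = [2.887500 × (0.0404 + 0) − 1] / (1 − 2.887500) ≈ 0.467997.

0.468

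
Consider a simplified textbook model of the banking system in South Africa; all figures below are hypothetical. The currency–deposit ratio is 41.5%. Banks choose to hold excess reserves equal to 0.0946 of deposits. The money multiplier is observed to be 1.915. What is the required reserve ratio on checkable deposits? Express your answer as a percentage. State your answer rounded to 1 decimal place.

Using m = 1.915. Since m = (1 + c)/(c + rr + e), the denominator satisfies c + rr + e = (1 + c)/m = (1 + 0.415) / 1.915 ≈ 0.738903.
With c = 0.415 and e = 0.0946, the required reserve ratio on checkable deposits is 0.738903 − 0.415 − 0.0946 = 0.229303.

22.9%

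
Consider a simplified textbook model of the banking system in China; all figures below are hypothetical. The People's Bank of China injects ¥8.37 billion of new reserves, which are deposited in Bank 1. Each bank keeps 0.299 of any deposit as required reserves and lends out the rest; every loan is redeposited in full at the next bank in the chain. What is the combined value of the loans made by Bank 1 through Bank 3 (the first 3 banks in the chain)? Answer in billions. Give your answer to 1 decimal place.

¥12.9 billion

Bank i lends (1 − rr)^i of the original deposit: Bank 1 lends 8.37·0.7010 ≈ 5.8674, Bank 2 lends 8.37·0.7010² ≈ 4.1130, and so on.
Summing a geometric series: total = 8.37·[0.7010·(1 − 0.7010^3) / (1 − 0.7010)] ≈ 12.8636 billion.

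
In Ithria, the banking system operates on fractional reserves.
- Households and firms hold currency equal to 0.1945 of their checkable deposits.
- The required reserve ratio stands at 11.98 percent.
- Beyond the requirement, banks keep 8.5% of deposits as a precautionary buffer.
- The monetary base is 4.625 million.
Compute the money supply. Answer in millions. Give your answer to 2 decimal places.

13.84 million

The money multiplier is m = (1 + c) / (rr + e + c) = (1 + 0.1945) / (0.1198 + 0.085 + 0.1945) ≈ 2.9915.
So M = m × MB = 2.9915 × 4.625 ≈ 13.8357 million.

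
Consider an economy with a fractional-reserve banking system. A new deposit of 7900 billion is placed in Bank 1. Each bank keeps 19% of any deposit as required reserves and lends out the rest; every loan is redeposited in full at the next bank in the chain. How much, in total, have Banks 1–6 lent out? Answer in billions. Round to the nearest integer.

24167 billion

Bank i lends (1 − rr)^i of the original deposit: Bank 1 lends 7900·0.8100 = 6399.0000, Bank 2 lends 7900·0.8100² = 5183.1900, and so on.
Summing a geometric series: total = 7900·[0.8100·(1 − 0.8100^6) / (1 − 0.8100)] ≈ 24167.0179 billion.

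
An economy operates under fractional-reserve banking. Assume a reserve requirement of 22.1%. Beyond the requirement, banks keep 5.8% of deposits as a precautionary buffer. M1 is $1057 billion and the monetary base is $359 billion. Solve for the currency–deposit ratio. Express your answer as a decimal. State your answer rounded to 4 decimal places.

Using m = M/MB = 1057/359 ≈ 2.944290. From m = (1 + c)/(c + rr + e), rearranging gives 1 + c = m·(c + rr + e), so c·(1 − m) = m·(rr + e) − 1.
Hence c = [m·(rr + e) − 1]/(1 − m) = [2.944290 × (0.221 + 0.058) − 1] / (1 − 2.944290) ≈ 0.091829.

0.0918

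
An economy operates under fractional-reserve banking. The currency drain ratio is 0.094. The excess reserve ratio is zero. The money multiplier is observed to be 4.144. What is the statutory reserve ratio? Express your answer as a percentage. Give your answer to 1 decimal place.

17.0%

Using m = 4.144. Since m = (1 + c)/(c + rr + e), the denominator satisfies c + rr + e = (1 + c)/m = (1 + 0.094) / 4.144 ≈ 0.263996.
With c = 0.094 and e = 0, the statutory reserve ratio is 0.263996 − 0.094 − 0 = 0.169996.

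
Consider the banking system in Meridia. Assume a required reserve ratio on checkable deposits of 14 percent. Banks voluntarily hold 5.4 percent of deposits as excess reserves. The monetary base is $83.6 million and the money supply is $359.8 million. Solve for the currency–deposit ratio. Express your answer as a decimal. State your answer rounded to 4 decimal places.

Using m = M/MB = 359.8/83.6 ≈ 4.303828. From m = (1 + c)/(c + rr + e), rearranging gives 1 + c = m·(c + rr + e), so c·(1 − m) = m·(rr + e) − 1.
Hence c = [m·(rr + e) − 1]/(1 − m) = [4.303828 × (0.14 + 0.054) − 1] / (1 − 4.303828) ≈ 0.049959.

0.0500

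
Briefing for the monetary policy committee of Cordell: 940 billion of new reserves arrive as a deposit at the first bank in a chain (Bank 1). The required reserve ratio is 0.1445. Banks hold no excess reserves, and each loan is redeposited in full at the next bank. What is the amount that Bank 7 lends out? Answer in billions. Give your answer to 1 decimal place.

315.3 billion

Each bank lends a fraction (1 − rr) = 0.8555 of the deposit it receives, so Bank 7 receives 940·0.8555^6 and lends 940·0.8555^7 ≈ 315.2593 billion.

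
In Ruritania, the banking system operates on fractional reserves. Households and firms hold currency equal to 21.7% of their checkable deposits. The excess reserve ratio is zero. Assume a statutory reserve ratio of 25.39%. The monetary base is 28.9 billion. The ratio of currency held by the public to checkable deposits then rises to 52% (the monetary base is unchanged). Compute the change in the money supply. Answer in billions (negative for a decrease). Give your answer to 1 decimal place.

-17.9 billion

Initially m₁ = (1 + 0.217) / (0.2539 + 0.217) ≈ 2.5844, so M₁ = 2.5844 × 28.9 ≈ 74.6892 billion.
After the change m₂ = (1 + 0.52) / (0.2539 + 0.52) ≈ 1.9641, so M₂ = 1.9641 × 28.9 ≈ 56.7625 billion.
ΔM = M₂ − M₁ = 56.7625 − 74.6892 = -17.9267 billion.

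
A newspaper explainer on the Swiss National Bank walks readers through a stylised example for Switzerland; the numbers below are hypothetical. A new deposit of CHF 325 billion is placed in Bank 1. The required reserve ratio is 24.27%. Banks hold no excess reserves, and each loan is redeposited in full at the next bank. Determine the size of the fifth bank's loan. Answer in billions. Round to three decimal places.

Each bank lends a fraction (1 − rr) = 0.7573 of the deposit it receives, so Bank 5 receives 325·0.7573^4 and lends 325·0.7573^5 ≈ 80.9512 billion.

CHF 80.951 billion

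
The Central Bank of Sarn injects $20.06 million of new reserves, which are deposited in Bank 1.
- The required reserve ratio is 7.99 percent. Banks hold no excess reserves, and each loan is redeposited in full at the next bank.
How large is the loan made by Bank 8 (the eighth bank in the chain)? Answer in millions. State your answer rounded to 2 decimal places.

$10.30 million

Each bank lends a fraction (1 − rr) = 0.9201 of the deposit it receives, so Bank 8 receives 20.06·0.9201^7 and lends 20.06·0.9201^8 ≈ 10.3041 million.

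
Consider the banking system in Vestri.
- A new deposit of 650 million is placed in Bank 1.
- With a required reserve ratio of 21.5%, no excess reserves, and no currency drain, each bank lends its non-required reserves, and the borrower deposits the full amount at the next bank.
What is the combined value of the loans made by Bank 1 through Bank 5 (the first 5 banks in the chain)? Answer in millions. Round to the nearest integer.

Bank i lends (1 − rr)^i of the original deposit: Bank 1 lends 650·0.7850 = 510.2500, Bank 2 lends 650·0.7850² ≈ 400.5463, and so on.
Summing a geometric series: total = 650·[0.7850·(1 − 0.7850^5) / (1 − 0.7850)] ≈ 1665.8106 million.

1666 million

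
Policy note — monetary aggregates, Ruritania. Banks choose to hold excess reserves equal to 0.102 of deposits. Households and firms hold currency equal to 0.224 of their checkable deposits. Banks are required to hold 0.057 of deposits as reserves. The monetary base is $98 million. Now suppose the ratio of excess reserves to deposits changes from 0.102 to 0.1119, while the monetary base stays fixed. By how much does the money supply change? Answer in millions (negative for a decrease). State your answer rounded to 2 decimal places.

-7.89 million

Initially m₁ = (1 + 0.224) / (0.057 + 0.102 + 0.224) ≈ 3.19582, so M₁ = 3.19582 × 98 ≈ 313.1904 million.
After the change m₂ = (1 + 0.224) / (0.057 + 0.1119 + 0.224) ≈ 3.11530, so M₂ = 3.11530 × 98 = 305.2994 million.
ΔM = M₂ − M₁ = 305.2994 − 313.1904 = -7.891 million.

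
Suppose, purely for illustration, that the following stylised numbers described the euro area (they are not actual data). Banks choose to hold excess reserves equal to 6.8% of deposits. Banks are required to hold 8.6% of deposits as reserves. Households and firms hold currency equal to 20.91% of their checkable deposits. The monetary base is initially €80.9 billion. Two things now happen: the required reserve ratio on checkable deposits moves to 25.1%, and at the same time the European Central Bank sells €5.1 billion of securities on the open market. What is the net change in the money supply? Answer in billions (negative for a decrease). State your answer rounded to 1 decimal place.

Before: m₁ = (1 + 0.2091) / (0.086 + 0.068 + 0.2091) ≈ 3.3299, MB₁ = 80.9, so M₁ = 3.3299 × 80.9 ≈ 269.3889 billion.
After: m₂ = (1 + 0.2091) / (0.251 + 0.068 + 0.2091) ≈ 2.2895, MB₂ = 80.9 − 5.1 = 75.8, so M₂ = 2.2895 × 75.8 = 173.5441 billion.
ΔM = M₂ − M₁ = 173.5441 − 269.3889 = -95.8448 billion.

-95.8 billion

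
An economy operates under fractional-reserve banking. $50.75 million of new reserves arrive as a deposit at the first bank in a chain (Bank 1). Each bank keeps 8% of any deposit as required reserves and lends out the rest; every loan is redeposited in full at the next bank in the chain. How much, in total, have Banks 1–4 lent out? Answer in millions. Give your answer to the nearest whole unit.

$166 million

Bank i lends (1 − rr)^i of the original deposit: Bank 1 lends 50.75·0.9200 = 46.6900, Bank 2 lends 50.75·0.9200² = 42.9548, and so on.
Summing a geometric series: total = 50.75·[0.9200·(1 − 0.9200^4) / (1 − 0.9200)] ≈ 165.5202 million.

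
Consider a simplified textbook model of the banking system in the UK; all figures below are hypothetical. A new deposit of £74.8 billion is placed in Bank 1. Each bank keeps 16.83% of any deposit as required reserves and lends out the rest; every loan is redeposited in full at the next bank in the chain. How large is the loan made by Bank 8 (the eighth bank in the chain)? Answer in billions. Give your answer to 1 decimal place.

Each bank lends a fraction (1 − rr) = 0.8317 of the deposit it receives, so Bank 8 receives 74.8·0.8317^7 and lends 74.8·0.8317^8 ≈ 17.1252 billion.

£17.1 billion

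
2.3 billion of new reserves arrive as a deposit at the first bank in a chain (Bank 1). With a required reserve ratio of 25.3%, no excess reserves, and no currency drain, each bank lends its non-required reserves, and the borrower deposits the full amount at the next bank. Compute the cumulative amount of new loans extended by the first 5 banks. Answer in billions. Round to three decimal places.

Bank i lends (1 − rr)^i of the original deposit: Bank 1 lends 2.3·0.7470 = 1.7181, Bank 2 lends 2.3·0.7470² ≈ 1.2834, and so on.
Summing a geometric series: total = 2.3·[0.7470·(1 − 0.7470^5) / (1 − 0.7470)] ≈ 5.2114 billion.

5.211 billion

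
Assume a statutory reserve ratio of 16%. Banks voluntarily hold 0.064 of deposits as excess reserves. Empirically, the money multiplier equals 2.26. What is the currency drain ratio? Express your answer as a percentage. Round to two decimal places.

39.19%

Using m = 2.26. From m = (1 + c)/(c + rr + e), rearranging gives 1 + c = m·(c + rr + e), so c·(1 − m) = m·(rr + e) − 1.
Hence c = [m·(rr + e) − 1]/(1 − m) = [2.26 × (0.16 + 0.064) − 1] / (1 − 2.26) ≈ 0.391873.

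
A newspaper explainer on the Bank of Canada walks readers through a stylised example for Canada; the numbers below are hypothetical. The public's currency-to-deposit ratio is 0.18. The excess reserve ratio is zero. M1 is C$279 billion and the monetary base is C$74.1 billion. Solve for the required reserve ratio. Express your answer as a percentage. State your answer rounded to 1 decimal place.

13.3%

Using m = M/MB = 279/74.1 ≈ 3.765182. Since m = (1 + c)/(c + rr + e), the denominator satisfies c + rr + e = (1 + c)/m = (1 + 0.18) / 3.765182 ≈ 0.313398.
With c = 0.18 and e = 0, the required reserve ratio is 0.313398 − 0.18 − 0 = 0.133398.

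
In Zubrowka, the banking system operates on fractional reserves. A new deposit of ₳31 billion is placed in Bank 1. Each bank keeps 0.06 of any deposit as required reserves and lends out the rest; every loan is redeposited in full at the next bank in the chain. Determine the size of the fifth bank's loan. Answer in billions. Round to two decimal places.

₳22.75 billion

Each bank lends a fraction (1 − rr) = 0.9400 of the deposit it receives, so Bank 5 receives 31·0.9400^4 and lends 31·0.9400^5 ≈ 22.7510 billion.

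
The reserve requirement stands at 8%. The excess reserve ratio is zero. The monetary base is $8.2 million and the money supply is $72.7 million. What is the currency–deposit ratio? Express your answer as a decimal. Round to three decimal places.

0.037

Using m = M/MB = 72.7/8.2 ≈ 8.865854. From m = (1 + c)/(c + rr + e), rearranging gives 1 + c = m·(c + rr + e), so c·(1 − m) = m·(rr + e) − 1.
Hence c = [m·(rr + e) − 1]/(1 − m) = [8.865854 × (0.08 + 0) − 1] / (1 − 8.865854) ≈ 0.036961.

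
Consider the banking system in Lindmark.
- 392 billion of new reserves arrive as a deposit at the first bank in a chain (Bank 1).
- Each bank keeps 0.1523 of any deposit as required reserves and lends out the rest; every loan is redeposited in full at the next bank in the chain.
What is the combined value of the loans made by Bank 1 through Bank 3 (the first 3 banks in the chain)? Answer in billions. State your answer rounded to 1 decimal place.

Bank i lends (1 − rr)^i of the original deposit: Bank 1 lends 392·0.8477 = 332.2984, Bank 2 lends 392·0.8477² ≈ 281.6894, and so on.
Summing a geometric series: total = 392·[0.8477·(1 − 0.8477^3) / (1 − 0.8477)] ≈ 852.7758 billion.

852.8 billion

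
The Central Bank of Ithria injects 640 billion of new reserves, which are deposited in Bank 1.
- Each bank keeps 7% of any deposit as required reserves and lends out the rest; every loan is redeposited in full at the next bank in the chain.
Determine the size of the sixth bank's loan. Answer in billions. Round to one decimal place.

Each bank lends a fraction (1 − rr) = 0.9300 of the deposit it receives, so Bank 6 receives 640·0.9300^5 and lends 640·0.9300^6 ≈ 414.0737 billion.

414.1 billion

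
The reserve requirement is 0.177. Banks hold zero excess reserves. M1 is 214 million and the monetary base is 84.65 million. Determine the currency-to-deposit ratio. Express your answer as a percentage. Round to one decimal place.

Using m = M/MB = 214/84.65 ≈ 2.528057. From m = (1 + c)/(c + rr + e), rearranging gives 1 + c = m·(c + rr + e), so c·(1 − m) = m·(rr + e) − 1.
Hence c = [m·(rr + e) − 1]/(1 − m) = [2.528057 × (0.177 + 0) − 1] / (1 − 2.528057) ≈ 0.361592.

36.2%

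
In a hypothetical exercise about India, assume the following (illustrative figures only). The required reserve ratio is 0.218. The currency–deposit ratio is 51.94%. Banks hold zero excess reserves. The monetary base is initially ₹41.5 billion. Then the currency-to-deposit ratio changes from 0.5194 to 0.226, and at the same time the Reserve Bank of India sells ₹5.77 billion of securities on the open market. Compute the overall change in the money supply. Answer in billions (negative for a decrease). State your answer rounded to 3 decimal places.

Before: m₁ = (1 + 0.5194) / (0.218 + 0.5194) ≈ 2.060483, MB₁ = 41.5, so M₁ = 2.060483 × 41.5 ≈ 85.51 billion.
After: m₂ = (1 + 0.226) / (0.218 + 0.226) ≈ 2.761261, MB₂ = 41.5 − 5.77 = 35.73, so M₂ = 2.761261 × 35.73 ≈ 98.6599 billion.
ΔM = M₂ − M₁ = 98.6599 − 85.51 = 13.1499 billion.

₹13.150 billion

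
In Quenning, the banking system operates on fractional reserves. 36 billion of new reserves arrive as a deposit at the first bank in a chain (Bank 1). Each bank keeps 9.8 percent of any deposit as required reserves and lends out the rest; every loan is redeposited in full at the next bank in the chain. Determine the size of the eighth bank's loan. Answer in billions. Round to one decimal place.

Each bank lends a fraction (1 − rr) = 0.9020 of the deposit it receives, so Bank 8 receives 36·0.9020^7 and lends 36·0.9020^8 ≈ 15.7745 billion.

15.8 billion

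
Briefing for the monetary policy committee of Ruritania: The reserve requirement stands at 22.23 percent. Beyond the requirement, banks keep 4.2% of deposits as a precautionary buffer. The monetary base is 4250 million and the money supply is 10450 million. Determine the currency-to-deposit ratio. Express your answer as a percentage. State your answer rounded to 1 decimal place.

24.0%

Using m = M/MB = 10450/4250 ≈ 2.458824. From m = (1 + c)/(c + rr + e), rearranging gives 1 + c = m·(c + rr + e), so c·(1 − m) = m·(rr + e) − 1.
Hence c = [m·(rr + e) − 1]/(1 − m) = [2.458824 × (0.2223 + 0.042) − 1] / (1 − 2.458824) ≈ 0.240010.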